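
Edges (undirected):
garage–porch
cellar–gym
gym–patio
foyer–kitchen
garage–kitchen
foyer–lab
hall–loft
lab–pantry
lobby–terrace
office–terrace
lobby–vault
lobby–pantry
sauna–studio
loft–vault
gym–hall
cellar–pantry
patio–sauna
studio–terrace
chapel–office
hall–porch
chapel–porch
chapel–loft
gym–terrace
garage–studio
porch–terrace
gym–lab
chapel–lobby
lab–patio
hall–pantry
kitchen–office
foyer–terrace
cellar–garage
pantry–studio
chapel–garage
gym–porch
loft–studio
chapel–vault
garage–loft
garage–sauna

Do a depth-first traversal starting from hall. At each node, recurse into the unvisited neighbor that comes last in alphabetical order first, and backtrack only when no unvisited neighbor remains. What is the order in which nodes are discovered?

hall -> porch -> terrace -> studio -> sauna -> patio -> lab -> pantry -> lobby -> vault -> loft -> garage -> kitchen -> office -> chapel -> foyer -> cellar -> gym

Visit hall
hall → porch
porch → terrace
terrace → studio
studio → sauna
sauna → patio
patio → lab
lab → pantry
pantry → lobby
lobby → vault
vault → loft
loft → garage
garage → kitchen
kitchen → office
office → chapel
kitchen → foyer
garage → cellar
cellar → gym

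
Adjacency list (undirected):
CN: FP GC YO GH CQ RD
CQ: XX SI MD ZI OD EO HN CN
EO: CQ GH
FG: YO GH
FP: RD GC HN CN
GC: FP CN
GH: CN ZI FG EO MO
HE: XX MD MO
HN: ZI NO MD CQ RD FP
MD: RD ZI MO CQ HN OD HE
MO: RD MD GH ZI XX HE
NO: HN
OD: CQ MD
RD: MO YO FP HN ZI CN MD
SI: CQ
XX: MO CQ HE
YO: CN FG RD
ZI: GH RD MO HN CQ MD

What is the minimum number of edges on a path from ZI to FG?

Level 0: ZI
Level 1: CQ, GH, HN, MD, MO, RD
Level 2: CN, EO, FG, FP, HE, NO, OD, SI, XX, YO
Level 3: GC
FG first appears at level 2.

2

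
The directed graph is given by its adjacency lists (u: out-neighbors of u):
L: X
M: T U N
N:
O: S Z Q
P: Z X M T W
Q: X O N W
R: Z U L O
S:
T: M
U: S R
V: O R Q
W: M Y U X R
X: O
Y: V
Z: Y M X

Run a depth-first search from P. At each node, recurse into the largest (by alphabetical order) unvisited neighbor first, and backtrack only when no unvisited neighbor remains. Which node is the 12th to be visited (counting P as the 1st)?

Visit P
P → Z
Z → Y
Y → V
V → R
R → U
U → S
R → O
O → Q
Q → X
Q → W
W → M
M → T
M → N
R → L

Visit order: P, Z, Y, V, R, U, S, O, Q, X, W, M, T, N, L

M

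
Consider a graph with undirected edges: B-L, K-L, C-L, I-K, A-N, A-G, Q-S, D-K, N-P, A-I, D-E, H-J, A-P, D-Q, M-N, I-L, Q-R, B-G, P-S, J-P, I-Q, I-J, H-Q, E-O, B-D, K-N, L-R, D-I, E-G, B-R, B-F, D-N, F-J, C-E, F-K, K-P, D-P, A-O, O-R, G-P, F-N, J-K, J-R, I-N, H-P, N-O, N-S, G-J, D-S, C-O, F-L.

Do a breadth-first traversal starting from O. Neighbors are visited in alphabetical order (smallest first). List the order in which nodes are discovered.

O → A → C → E → N → R → G → I → P → L → D → F → K → M → S → B → J → Q → H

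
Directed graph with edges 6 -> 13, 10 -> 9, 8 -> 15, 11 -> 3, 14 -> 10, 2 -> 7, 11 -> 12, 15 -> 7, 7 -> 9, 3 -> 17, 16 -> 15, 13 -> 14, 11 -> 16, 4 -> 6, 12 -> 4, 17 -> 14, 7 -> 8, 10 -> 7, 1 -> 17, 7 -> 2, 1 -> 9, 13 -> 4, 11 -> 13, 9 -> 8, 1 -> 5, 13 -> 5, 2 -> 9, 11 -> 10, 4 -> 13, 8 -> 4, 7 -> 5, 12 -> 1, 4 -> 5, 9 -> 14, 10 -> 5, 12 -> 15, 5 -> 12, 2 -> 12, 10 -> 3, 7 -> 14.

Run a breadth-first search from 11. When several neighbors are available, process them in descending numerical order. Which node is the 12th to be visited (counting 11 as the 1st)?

9

Visit 11; enqueue 16, 13, 12, 10, 3 → queue [16, 13, 12, 10, 3]
Visit 16; enqueue 15 → queue [13, 12, 10, 3, 15]
Visit 13; enqueue 14, 5, 4 → queue [12, 10, 3, 15, 14, 5, 4]
Visit 12; enqueue 1 → queue [10, 3, 15, 14, 5, 4, 1]
Visit 10; enqueue 9, 7 → queue [3, 15, 14, 5, 4, 1, 9, 7]
Visit 3; enqueue 17 → queue [15, 14, 5, 4, 1, 9, 7, 17]
Visit 15 → queue [14, 5, 4, 1, 9, 7, 17]
Visit 14 → queue [5, 4, 1, 9, 7, 17]
Visit 5 → queue [4, 1, 9, 7, 17]
Visit 4; enqueue 6 → queue [1, 9, 7, 17, 6]
Visit 1 → queue [9, 7, 17, 6]
Visit 9; enqueue 8 → queue [7, 17, 6, 8]
Visit 7; enqueue 2 → queue [17, 6, 8, 2]
Visit 17 → queue [6, 8, 2]
Visit 6 → queue [8, 2]
Visit 8 → queue [2]
Visit 2 → queue []

Visit order: 11, 16, 13, 12, 10, 3, 15, 14, 5, 4, 1, 9, 7, 17, 6, 8, 2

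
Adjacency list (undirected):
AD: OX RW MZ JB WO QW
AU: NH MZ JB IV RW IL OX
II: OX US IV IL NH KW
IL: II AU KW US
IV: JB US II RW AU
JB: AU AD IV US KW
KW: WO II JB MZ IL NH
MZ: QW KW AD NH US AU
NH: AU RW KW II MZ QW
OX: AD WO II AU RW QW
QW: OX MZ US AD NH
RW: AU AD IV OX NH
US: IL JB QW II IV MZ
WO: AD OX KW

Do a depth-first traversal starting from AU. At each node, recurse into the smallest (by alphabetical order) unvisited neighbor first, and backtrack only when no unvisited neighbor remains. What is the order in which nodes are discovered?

Visit AU
AU → IL
IL → II
II → IV
IV → JB
JB → AD
AD → MZ
MZ → KW
KW → NH
NH → QW
QW → OX
OX → RW
OX → WO
QW → US

AU IL II IV JB AD MZ KW NH QW OX RW WO US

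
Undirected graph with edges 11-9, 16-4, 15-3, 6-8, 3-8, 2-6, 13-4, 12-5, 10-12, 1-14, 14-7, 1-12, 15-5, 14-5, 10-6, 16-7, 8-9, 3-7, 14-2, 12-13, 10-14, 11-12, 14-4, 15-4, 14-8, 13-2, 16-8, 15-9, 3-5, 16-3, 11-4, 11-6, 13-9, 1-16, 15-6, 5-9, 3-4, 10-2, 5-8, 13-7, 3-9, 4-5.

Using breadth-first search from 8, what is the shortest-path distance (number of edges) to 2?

2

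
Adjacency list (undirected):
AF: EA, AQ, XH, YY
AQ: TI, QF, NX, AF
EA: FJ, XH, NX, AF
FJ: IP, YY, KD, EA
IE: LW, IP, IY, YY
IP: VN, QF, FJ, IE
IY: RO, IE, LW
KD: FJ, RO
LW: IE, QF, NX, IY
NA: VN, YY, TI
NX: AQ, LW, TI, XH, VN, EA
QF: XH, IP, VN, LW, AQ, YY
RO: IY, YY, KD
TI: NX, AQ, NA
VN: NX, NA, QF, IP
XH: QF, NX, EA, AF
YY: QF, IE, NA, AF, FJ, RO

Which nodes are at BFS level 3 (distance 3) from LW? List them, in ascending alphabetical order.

AF, FJ, KD, NA

Level 0: LW
Level 1: IE, IY, NX, QF
Level 2: AQ, EA, IP, RO, TI, VN, XH, YY
Level 3: AF, FJ, KD, NA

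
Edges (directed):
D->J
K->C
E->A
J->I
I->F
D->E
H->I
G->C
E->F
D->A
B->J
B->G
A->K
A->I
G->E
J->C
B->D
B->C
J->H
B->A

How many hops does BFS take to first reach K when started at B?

Level 0: B
Level 1: A, C, D, G, J
Level 2: E, H, I, K
Level 3: F
K first appears at level 2.

2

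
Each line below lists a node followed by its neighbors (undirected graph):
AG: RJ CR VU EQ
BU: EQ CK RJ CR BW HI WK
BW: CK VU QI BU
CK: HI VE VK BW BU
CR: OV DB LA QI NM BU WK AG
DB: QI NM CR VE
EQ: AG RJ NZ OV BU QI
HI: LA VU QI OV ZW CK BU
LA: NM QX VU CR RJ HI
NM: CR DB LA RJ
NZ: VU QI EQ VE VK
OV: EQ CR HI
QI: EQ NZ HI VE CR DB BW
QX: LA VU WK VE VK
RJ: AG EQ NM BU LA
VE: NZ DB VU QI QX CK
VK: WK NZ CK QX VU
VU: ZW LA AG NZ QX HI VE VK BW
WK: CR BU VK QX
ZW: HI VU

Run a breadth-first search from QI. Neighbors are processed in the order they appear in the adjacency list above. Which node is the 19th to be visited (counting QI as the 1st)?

NM

Visit QI; enqueue EQ, NZ, HI, VE, CR, DB, BW → queue [EQ, NZ, HI, VE, CR, DB, BW]
Visit EQ; enqueue AG, RJ, OV, BU → queue [NZ, HI, VE, CR, DB, BW, AG, RJ, OV, BU]
Visit NZ; enqueue VU, VK → queue [HI, VE, CR, DB, BW, AG, RJ, OV, BU, VU, VK]
Visit HI; enqueue LA, ZW, CK → queue [VE, CR, DB, BW, AG, RJ, OV, BU, VU, VK, LA, ZW, CK]
Visit VE; enqueue QX → queue [CR, DB, BW, AG, RJ, OV, BU, VU, VK, LA, ZW, CK, QX]
Visit CR; enqueue NM, WK → queue [DB, BW, AG, RJ, OV, BU, VU, VK, LA, ZW, CK, QX, NM, WK]
Visit DB → queue [BW, AG, RJ, OV, BU, VU, VK, LA, ZW, CK, QX, NM, WK]
Visit BW → queue [AG, RJ, OV, BU, VU, VK, LA, ZW, CK, QX, NM, WK]
Visit AG → queue [RJ, OV, BU, VU, VK, LA, ZW, CK, QX, NM, WK]
Visit RJ → queue [OV, BU, VU, VK, LA, ZW, CK, QX, NM, WK]
Visit OV → queue [BU, VU, VK, LA, ZW, CK, QX, NM, WK]
Visit BU → queue [VU, VK, LA, ZW, CK, QX, NM, WK]
Visit VU → queue [VK, LA, ZW, CK, QX, NM, WK]
Visit VK → queue [LA, ZW, CK, QX, NM, WK]
Visit LA → queue [ZW, CK, QX, NM, WK]
Visit ZW → queue [CK, QX, NM, WK]
Visit CK → queue [QX, NM, WK]
Visit QX → queue [NM, WK]
Visit NM → queue [WK]
Visit WK → queue []

Visit order: QI, EQ, NZ, HI, VE, CR, DB, BW, AG, RJ, OV, BU, VU, VK, LA, ZW, CK, QX, NM, WK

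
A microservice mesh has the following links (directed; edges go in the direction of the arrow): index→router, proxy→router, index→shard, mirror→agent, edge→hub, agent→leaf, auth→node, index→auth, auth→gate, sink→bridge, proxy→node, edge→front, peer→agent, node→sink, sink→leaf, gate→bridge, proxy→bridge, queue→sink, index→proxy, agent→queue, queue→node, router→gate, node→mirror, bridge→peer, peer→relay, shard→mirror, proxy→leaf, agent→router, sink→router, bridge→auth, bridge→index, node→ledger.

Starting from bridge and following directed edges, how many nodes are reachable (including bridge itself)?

BFS from bridge visits: bridge, auth, index, peer, gate, node, proxy, router, shard, agent, relay, ledger, mirror, sink, leaf, queue
Reachable nodes: 16 of 19 total.

16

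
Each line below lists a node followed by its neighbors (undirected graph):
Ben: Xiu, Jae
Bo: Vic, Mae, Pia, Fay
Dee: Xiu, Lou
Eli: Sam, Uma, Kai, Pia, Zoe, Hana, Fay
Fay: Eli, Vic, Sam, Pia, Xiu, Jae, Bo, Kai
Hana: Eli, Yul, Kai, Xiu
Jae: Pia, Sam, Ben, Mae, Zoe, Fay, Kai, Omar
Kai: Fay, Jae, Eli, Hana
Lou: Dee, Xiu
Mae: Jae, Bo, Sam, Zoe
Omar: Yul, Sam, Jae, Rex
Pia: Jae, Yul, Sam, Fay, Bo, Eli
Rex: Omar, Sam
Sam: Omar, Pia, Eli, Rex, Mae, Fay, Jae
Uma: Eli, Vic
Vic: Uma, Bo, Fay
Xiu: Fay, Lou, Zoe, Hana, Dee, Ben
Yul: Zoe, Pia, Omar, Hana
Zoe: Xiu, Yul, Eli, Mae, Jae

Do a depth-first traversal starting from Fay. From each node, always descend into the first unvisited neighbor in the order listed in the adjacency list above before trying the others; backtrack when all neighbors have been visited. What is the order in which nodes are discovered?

Visit Fay
Fay → Eli
Eli → Sam
Sam → Omar
Omar → Yul
Yul → Zoe
Zoe → Xiu
Xiu → Lou
Lou → Dee
Xiu → Hana
Hana → Kai
Kai → Jae
Jae → Pia
Pia → Bo
Bo → Vic
Vic → Uma
Bo → Mae
Jae → Ben
Omar → Rex

Fay, Eli, Sam, Omar, Yul, Zoe, Xiu, Lou, Dee, Hana, Kai, Jae, Pia, Bo, Vic, Uma, Mae, Ben, Rex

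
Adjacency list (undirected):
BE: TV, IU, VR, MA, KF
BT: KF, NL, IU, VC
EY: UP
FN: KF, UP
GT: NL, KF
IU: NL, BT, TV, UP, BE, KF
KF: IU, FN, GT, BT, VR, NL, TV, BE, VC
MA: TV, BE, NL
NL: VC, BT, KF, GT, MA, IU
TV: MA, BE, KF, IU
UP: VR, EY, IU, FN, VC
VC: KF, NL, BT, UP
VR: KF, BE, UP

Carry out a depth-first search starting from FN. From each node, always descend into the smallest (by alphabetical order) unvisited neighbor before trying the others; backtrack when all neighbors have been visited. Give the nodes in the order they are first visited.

Visit FN
FN → KF
KF → BE
BE → IU
IU → BT
BT → NL
NL → GT
NL → MA
MA → TV
NL → VC
VC → UP
UP → EY
UP → VR

FN, KF, BE, IU, BT, NL, GT, MA, TV, VC, UP, EY, VR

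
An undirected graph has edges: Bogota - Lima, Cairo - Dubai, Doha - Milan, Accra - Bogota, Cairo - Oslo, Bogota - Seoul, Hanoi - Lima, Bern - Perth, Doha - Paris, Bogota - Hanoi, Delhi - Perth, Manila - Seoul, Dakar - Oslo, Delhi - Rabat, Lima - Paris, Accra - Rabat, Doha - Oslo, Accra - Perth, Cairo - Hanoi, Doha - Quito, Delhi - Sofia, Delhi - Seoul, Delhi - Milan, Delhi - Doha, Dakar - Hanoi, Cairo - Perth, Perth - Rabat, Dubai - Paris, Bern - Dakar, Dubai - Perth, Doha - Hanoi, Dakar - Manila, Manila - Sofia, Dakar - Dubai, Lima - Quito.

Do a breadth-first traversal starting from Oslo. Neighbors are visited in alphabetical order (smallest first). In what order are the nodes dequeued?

Oslo -> Cairo -> Dakar -> Doha -> Dubai -> Hanoi -> Perth -> Bern -> Manila -> Delhi -> Milan -> Paris -> Quito -> Bogota -> Lima -> Accra -> Rabat -> Seoul -> Sofia

Visit Oslo; enqueue Cairo, Dakar, Doha → queue [Cairo, Dakar, Doha]
Visit Cairo; enqueue Dubai, Hanoi, Perth → queue [Dakar, Doha, Dubai, Hanoi, Perth]
Visit Dakar; enqueue Bern, Manila → queue [Doha, Dubai, Hanoi, Perth, Bern, Manila]
Visit Doha; enqueue Delhi, Milan, Paris, Quito → queue [Dubai, Hanoi, Perth, Bern, Manila, Delhi, Milan, Paris, Quito]
Visit Dubai → queue [Hanoi, Perth, Bern, Manila, Delhi, Milan, Paris, Quito]
Visit Hanoi; enqueue Bogota, Lima → queue [Perth, Bern, Manila, Delhi, Milan, Paris, Quito, Bogota, Lima]
Visit Perth; enqueue Accra, Rabat → queue [Bern, Manila, Delhi, Milan, Paris, Quito, Bogota, Lima, Accra, Rabat]
Visit Bern → queue [Manila, Delhi, Milan, Paris, Quito, Bogota, Lima, Accra, Rabat]
Visit Manila; enqueue Seoul, Sofia → queue [Delhi, Milan, Paris, Quito, Bogota, Lima, Accra, Rabat, Seoul, Sofia]
Visit Delhi → queue [Milan, Paris, Quito, Bogota, Lima, Accra, Rabat, Seoul, Sofia]
Visit Milan → queue [Paris, Quito, Bogota, Lima, Accra, Rabat, Seoul, Sofia]
Visit Paris → queue [Quito, Bogota, Lima, Accra, Rabat, Seoul, Sofia]
Visit Quito → queue [Bogota, Lima, Accra, Rabat, Seoul, Sofia]
Visit Bogota → queue [Lima, Accra, Rabat, Seoul, Sofia]
Visit Lima → queue [Accra, Rabat, Seoul, Sofia]
Visit Accra → queue [Rabat, Seoul, Sofia]
Visit Rabat → queue [Seoul, Sofia]
Visit Seoul → queue [Sofia]
Visit Sofia → queue []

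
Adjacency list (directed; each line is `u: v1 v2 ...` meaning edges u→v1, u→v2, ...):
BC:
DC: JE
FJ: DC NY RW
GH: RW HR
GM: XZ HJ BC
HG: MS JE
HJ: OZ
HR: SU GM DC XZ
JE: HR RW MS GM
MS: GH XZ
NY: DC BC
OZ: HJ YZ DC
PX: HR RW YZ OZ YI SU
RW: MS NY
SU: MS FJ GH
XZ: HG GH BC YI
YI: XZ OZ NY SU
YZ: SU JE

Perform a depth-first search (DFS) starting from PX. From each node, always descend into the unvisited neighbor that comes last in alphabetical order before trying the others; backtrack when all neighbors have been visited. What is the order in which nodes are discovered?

Visit PX
PX → YZ
YZ → SU
SU → MS
MS → XZ
XZ → YI
YI → OZ
OZ → HJ
OZ → DC
DC → JE
JE → RW
RW → NY
NY → BC
JE → HR
HR → GM
XZ → HG
XZ → GH
SU → FJ

PX, YZ, SU, MS, XZ, YI, OZ, HJ, DC, JE, RW, NY, BC, HR, GM, HG, GH, FJ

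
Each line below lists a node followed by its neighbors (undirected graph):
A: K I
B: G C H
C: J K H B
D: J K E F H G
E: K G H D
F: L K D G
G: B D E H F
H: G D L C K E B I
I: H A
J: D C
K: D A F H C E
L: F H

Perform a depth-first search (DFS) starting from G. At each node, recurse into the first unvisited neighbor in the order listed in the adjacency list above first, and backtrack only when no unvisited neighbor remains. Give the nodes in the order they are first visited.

G -> B -> C -> J -> D -> K -> A -> I -> H -> L -> F -> E

Visit G
G → B
B → C
C → J
J → D
D → K
K → A
A → I
I → H
H → L
L → F
H → E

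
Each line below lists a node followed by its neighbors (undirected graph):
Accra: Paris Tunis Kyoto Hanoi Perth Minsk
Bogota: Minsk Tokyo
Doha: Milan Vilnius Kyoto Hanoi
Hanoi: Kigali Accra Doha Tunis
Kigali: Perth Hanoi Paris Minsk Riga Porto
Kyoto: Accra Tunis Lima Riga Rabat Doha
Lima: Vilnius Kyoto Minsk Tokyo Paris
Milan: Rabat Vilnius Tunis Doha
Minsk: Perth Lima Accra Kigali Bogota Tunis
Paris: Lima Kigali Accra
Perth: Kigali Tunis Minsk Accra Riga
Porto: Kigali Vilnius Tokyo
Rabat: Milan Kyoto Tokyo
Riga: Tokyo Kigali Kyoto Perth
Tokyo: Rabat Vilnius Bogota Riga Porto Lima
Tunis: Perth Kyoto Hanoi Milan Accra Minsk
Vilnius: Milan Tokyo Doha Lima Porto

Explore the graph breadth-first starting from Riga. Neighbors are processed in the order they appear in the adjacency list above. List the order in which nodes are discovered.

Visit Riga; enqueue Tokyo, Kigali, Kyoto, Perth → queue [Tokyo, Kigali, Kyoto, Perth]
Visit Tokyo; enqueue Rabat, Vilnius, Bogota, Porto, Lima → queue [Kigali, Kyoto, Perth, Rabat, Vilnius, Bogota, Porto, Lima]
Visit Kigali; enqueue Hanoi, Paris, Minsk → queue [Kyoto, Perth, Rabat, Vilnius, Bogota, Porto, Lima, Hanoi, Paris, Minsk]
Visit Kyoto; enqueue Accra, Tunis, Doha → queue [Perth, Rabat, Vilnius, Bogota, Porto, Lima, Hanoi, Paris, Minsk, Accra, Tunis, Doha]
Visit Perth → queue [Rabat, Vilnius, Bogota, Porto, Lima, Hanoi, Paris, Minsk, Accra, Tunis, Doha]
Visit Rabat; enqueue Milan → queue [Vilnius, Bogota, Porto, Lima, Hanoi, Paris, Minsk, Accra, Tunis, Doha, Milan]
Visit Vilnius → queue [Bogota, Porto, Lima, Hanoi, Paris, Minsk, Accra, Tunis, Doha, Milan]
Visit Bogota → queue [Porto, Lima, Hanoi, Paris, Minsk, Accra, Tunis, Doha, Milan]
Visit Porto → queue [Lima, Hanoi, Paris, Minsk, Accra, Tunis, Doha, Milan]
Visit Lima → queue [Hanoi, Paris, Minsk, Accra, Tunis, Doha, Milan]
Visit Hanoi → queue [Paris, Minsk, Accra, Tunis, Doha, Milan]
Visit Paris → queue [Minsk, Accra, Tunis, Doha, Milan]
Visit Minsk → queue [Accra, Tunis, Doha, Milan]
Visit Accra → queue [Tunis, Doha, Milan]
Visit Tunis → queue [Doha, Milan]
Visit Doha → queue [Milan]
Visit Milan → queue []

Riga, Tokyo, Kigali, Kyoto, Perth, Rabat, Vilnius, Bogota, Porto, Lima, Hanoi, Paris, Minsk, Accra, Tunis, Doha, Milan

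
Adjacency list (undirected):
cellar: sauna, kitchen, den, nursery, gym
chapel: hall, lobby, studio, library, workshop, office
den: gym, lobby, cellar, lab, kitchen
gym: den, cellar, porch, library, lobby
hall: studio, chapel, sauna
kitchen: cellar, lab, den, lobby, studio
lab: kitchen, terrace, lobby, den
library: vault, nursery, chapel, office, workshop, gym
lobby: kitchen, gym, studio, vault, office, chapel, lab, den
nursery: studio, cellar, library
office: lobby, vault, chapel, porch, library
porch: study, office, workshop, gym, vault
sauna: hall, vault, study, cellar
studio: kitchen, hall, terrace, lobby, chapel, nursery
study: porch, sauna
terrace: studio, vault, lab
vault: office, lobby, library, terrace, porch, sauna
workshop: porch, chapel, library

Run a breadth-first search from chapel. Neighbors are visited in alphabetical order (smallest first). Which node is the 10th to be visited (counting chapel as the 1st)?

Visit chapel; enqueue hall, library, lobby, office, studio, workshop → queue [hall, library, lobby, office, studio, workshop]
Visit hall; enqueue sauna → queue [library, lobby, office, studio, workshop, sauna]
Visit library; enqueue gym, nursery, vault → queue [lobby, office, studio, workshop, sauna, gym, nursery, vault]
Visit lobby; enqueue den, kitchen, lab → queue [office, studio, workshop, sauna, gym, nursery, vault, den, kitchen, lab]
Visit office; enqueue porch → queue [studio, workshop, sauna, gym, nursery, vault, den, kitchen, lab, porch]
Visit studio; enqueue terrace → queue [workshop, sauna, gym, nursery, vault, den, kitchen, lab, porch, terrace]
Visit workshop → queue [sauna, gym, nursery, vault, den, kitchen, lab, porch, terrace]
Visit sauna; enqueue cellar, study → queue [gym, nursery, vault, den, kitchen, lab, porch, terrace, cellar, study]
Visit gym → queue [nursery, vault, den, kitchen, lab, porch, terrace, cellar, study]
Visit nursery → queue [vault, den, kitchen, lab, porch, terrace, cellar, study]
Visit vault → queue [den, kitchen, lab, porch, terrace, cellar, study]
Visit den → queue [kitchen, lab, porch, terrace, cellar, study]
Visit kitchen → queue [lab, porch, terrace, cellar, study]
Visit lab → queue [porch, terrace, cellar, study]
Visit porch → queue [terrace, cellar, study]
Visit terrace → queue [cellar, study]
Visit cellar → queue [study]
Visit study → queue []

Visit order: chapel, hall, library, lobby, office, studio, workshop, sauna, gym, nursery, vault, den, kitchen, lab, porch, terrace, cellar, study

nursery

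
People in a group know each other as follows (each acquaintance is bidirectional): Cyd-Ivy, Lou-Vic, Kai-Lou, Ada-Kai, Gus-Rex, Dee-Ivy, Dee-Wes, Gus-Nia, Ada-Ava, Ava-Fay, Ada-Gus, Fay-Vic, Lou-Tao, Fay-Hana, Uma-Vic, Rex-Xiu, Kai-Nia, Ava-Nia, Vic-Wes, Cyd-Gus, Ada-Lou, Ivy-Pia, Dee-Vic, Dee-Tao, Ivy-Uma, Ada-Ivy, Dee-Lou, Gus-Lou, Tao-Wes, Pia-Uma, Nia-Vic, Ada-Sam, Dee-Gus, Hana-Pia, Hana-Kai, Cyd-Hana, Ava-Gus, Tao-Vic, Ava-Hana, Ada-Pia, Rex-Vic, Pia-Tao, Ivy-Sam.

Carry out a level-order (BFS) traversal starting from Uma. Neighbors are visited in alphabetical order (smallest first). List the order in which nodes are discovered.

Uma -> Ivy -> Pia -> Vic -> Ada -> Cyd -> Dee -> Sam -> Hana -> Tao -> Fay -> Lou -> Nia -> Rex -> Wes -> Ava -> Gus -> Kai -> Xiu

Visit Uma; enqueue Ivy, Pia, Vic → queue [Ivy, Pia, Vic]
Visit Ivy; enqueue Ada, Cyd, Dee, Sam → queue [Pia, Vic, Ada, Cyd, Dee, Sam]
Visit Pia; enqueue Hana, Tao → queue [Vic, Ada, Cyd, Dee, Sam, Hana, Tao]
Visit Vic; enqueue Fay, Lou, Nia, Rex, Wes → queue [Ada, Cyd, Dee, Sam, Hana, Tao, Fay, Lou, Nia, Rex, Wes]
Visit Ada; enqueue Ava, Gus, Kai → queue [Cyd, Dee, Sam, Hana, Tao, Fay, Lou, Nia, Rex, Wes, Ava, Gus, Kai]
Visit Cyd → queue [Dee, Sam, Hana, Tao, Fay, Lou, Nia, Rex, Wes, Ava, Gus, Kai]
Visit Dee → queue [Sam, Hana, Tao, Fay, Lou, Nia, Rex, Wes, Ava, Gus, Kai]
Visit Sam → queue [Hana, Tao, Fay, Lou, Nia, Rex, Wes, Ava, Gus, Kai]
Visit Hana → queue [Tao, Fay, Lou, Nia, Rex, Wes, Ava, Gus, Kai]
Visit Tao → queue [Fay, Lou, Nia, Rex, Wes, Ava, Gus, Kai]
Visit Fay → queue [Lou, Nia, Rex, Wes, Ava, Gus, Kai]
Visit Lou → queue [Nia, Rex, Wes, Ava, Gus, Kai]
Visit Nia → queue [Rex, Wes, Ava, Gus, Kai]
Visit Rex; enqueue Xiu → queue [Wes, Ava, Gus, Kai, Xiu]
Visit Wes → queue [Ava, Gus, Kai, Xiu]
Visit Ava → queue [Gus, Kai, Xiu]
Visit Gus → queue [Kai, Xiu]
Visit Kai → queue [Xiu]
Visit Xiu → queue []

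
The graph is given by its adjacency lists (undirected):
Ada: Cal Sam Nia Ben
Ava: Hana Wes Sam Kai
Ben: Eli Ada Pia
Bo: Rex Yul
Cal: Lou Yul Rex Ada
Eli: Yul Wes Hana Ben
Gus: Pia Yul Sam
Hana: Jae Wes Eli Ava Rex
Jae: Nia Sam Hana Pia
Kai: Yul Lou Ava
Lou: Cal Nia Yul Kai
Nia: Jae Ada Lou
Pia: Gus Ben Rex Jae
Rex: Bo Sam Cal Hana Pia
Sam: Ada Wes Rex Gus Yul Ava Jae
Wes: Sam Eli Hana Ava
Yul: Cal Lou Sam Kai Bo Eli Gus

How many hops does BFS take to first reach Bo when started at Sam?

2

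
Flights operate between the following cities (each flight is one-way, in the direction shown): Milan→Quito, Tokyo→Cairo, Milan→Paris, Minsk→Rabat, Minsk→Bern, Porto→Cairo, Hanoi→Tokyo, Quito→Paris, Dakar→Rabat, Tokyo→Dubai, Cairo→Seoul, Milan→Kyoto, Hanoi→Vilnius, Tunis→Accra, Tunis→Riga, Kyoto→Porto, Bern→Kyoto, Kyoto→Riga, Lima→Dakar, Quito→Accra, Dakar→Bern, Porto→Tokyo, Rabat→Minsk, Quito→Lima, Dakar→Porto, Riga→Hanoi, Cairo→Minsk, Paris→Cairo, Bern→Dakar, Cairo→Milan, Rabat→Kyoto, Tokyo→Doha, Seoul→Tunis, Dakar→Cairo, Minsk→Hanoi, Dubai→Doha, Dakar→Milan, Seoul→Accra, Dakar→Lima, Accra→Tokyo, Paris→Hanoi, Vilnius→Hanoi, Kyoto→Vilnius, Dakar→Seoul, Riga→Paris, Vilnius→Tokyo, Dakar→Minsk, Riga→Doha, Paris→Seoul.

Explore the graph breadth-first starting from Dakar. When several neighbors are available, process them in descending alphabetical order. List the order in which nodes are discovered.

Visit Dakar; enqueue Seoul, Rabat, Porto, Minsk, Milan, Lima, Cairo, Bern → queue [Seoul, Rabat, Porto, Minsk, Milan, Lima, Cairo, Bern]
Visit Seoul; enqueue Tunis, Accra → queue [Rabat, Porto, Minsk, Milan, Lima, Cairo, Bern, Tunis, Accra]
Visit Rabat; enqueue Kyoto → queue [Porto, Minsk, Milan, Lima, Cairo, Bern, Tunis, Accra, Kyoto]
Visit Porto; enqueue Tokyo → queue [Minsk, Milan, Lima, Cairo, Bern, Tunis, Accra, Kyoto, Tokyo]
Visit Minsk; enqueue Hanoi → queue [Milan, Lima, Cairo, Bern, Tunis, Accra, Kyoto, Tokyo, Hanoi]
Visit Milan; enqueue Quito, Paris → queue [Lima, Cairo, Bern, Tunis, Accra, Kyoto, Tokyo, Hanoi, Quito, Paris]
Visit Lima → queue [Cairo, Bern, Tunis, Accra, Kyoto, Tokyo, Hanoi, Quito, Paris]
Visit Cairo → queue [Bern, Tunis, Accra, Kyoto, Tokyo, Hanoi, Quito, Paris]
Visit Bern → queue [Tunis, Accra, Kyoto, Tokyo, Hanoi, Quito, Paris]
Visit Tunis; enqueue Riga → queue [Accra, Kyoto, Tokyo, Hanoi, Quito, Paris, Riga]
Visit Accra → queue [Kyoto, Tokyo, Hanoi, Quito, Paris, Riga]
Visit Kyoto; enqueue Vilnius → queue [Tokyo, Hanoi, Quito, Paris, Riga, Vilnius]
Visit Tokyo; enqueue Dubai, Doha → queue [Hanoi, Quito, Paris, Riga, Vilnius, Dubai, Doha]
Visit Hanoi → queue [Quito, Paris, Riga, Vilnius, Dubai, Doha]
Visit Quito → queue [Paris, Riga, Vilnius, Dubai, Doha]
Visit Paris → queue [Riga, Vilnius, Dubai, Doha]
Visit Riga → queue [Vilnius, Dubai, Doha]
Visit Vilnius → queue [Dubai, Doha]
Visit Dubai → queue [Doha]
Visit Doha → queue []

Dakar -> Seoul -> Rabat -> Porto -> Minsk -> Milan -> Lima -> Cairo -> Bern -> Tunis -> Accra -> Kyoto -> Tokyo -> Hanoi -> Quito -> Paris -> Riga -> Vilnius -> Dubai -> Doha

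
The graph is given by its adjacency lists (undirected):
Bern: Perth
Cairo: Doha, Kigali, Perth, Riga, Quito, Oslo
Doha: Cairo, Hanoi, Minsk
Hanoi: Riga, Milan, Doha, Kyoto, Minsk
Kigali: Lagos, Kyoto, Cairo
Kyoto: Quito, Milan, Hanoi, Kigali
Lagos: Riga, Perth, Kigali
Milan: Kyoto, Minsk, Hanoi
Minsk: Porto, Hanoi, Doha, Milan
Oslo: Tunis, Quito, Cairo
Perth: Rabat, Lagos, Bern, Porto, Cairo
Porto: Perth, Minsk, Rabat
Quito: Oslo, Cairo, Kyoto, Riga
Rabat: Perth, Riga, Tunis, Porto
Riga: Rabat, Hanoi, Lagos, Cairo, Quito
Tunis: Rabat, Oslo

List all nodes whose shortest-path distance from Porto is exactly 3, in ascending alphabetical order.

Kigali, Kyoto, Oslo, Quito

Level 0: Porto
Level 1: Minsk, Perth, Rabat
Level 2: Bern, Cairo, Doha, Hanoi, Lagos, Milan, Riga, Tunis
Level 3: Kigali, Kyoto, Oslo, Quito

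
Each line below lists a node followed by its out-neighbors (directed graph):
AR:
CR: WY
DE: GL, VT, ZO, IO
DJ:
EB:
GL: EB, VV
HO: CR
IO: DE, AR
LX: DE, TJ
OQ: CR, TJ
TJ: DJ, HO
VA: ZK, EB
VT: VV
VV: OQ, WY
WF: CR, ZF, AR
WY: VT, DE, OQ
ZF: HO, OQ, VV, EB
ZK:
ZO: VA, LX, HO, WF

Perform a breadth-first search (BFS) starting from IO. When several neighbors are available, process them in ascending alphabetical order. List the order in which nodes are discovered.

Visit IO; enqueue AR, DE → queue [AR, DE]
Visit AR → queue [DE]
Visit DE; enqueue GL, VT, ZO → queue [GL, VT, ZO]
Visit GL; enqueue EB, VV → queue [VT, ZO, EB, VV]
Visit VT → queue [ZO, EB, VV]
Visit ZO; enqueue HO, LX, VA, WF → queue [EB, VV, HO, LX, VA, WF]
Visit EB → queue [VV, HO, LX, VA, WF]
Visit VV; enqueue OQ, WY → queue [HO, LX, VA, WF, OQ, WY]
Visit HO; enqueue CR → queue [LX, VA, WF, OQ, WY, CR]
Visit LX; enqueue TJ → queue [VA, WF, OQ, WY, CR, TJ]
Visit VA; enqueue ZK → queue [WF, OQ, WY, CR, TJ, ZK]
Visit WF; enqueue ZF → queue [OQ, WY, CR, TJ, ZK, ZF]
Visit OQ → queue [WY, CR, TJ, ZK, ZF]
Visit WY → queue [CR, TJ, ZK, ZF]
Visit CR → queue [TJ, ZK, ZF]
Visit TJ; enqueue DJ → queue [ZK, ZF, DJ]
Visit ZK → queue [ZF, DJ]
Visit ZF → queue [DJ]
Visit DJ → queue []

IO -> AR -> DE -> GL -> VT -> ZO -> EB -> VV -> HO -> LX -> VA -> WF -> OQ -> WY -> CR -> TJ -> ZK -> ZF -> DJ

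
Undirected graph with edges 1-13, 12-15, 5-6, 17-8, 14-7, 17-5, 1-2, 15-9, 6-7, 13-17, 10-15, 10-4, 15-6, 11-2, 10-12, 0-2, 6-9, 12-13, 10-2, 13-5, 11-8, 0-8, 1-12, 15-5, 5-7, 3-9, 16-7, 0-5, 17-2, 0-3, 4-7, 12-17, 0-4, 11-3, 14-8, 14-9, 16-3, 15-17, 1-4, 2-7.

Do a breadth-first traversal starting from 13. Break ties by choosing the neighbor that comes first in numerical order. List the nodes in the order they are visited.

Visit 13; enqueue 1, 5, 12, 17 → queue [1, 5, 12, 17]
Visit 1; enqueue 2, 4 → queue [5, 12, 17, 2, 4]
Visit 5; enqueue 0, 6, 7, 15 → queue [12, 17, 2, 4, 0, 6, 7, 15]
Visit 12; enqueue 10 → queue [17, 2, 4, 0, 6, 7, 15, 10]
Visit 17; enqueue 8 → queue [2, 4, 0, 6, 7, 15, 10, 8]
Visit 2; enqueue 11 → queue [4, 0, 6, 7, 15, 10, 8, 11]
Visit 4 → queue [0, 6, 7, 15, 10, 8, 11]
Visit 0; enqueue 3 → queue [6, 7, 15, 10, 8, 11, 3]
Visit 6; enqueue 9 → queue [7, 15, 10, 8, 11, 3, 9]
Visit 7; enqueue 14, 16 → queue [15, 10, 8, 11, 3, 9, 14, 16]
Visit 15 → queue [10, 8, 11, 3, 9, 14, 16]
Visit 10 → queue [8, 11, 3, 9, 14, 16]
Visit 8 → queue [11, 3, 9, 14, 16]
Visit 11 → queue [3, 9, 14, 16]
Visit 3 → queue [9, 14, 16]
Visit 9 → queue [14, 16]
Visit 14 → queue [16]
Visit 16 → queue []

13 1 5 12 17 2 4 0 6 7 15 10 8 11 3 9 14 16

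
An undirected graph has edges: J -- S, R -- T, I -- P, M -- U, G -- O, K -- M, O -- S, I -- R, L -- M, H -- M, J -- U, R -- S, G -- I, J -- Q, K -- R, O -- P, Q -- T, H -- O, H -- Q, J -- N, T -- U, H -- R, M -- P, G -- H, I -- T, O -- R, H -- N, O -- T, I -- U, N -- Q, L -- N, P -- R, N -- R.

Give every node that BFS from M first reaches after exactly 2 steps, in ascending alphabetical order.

G, I, J, N, O, Q, R, T

Level 0: M
Level 1: H, K, L, P, U
Level 2: G, I, J, N, O, Q, R, T
Level 3: S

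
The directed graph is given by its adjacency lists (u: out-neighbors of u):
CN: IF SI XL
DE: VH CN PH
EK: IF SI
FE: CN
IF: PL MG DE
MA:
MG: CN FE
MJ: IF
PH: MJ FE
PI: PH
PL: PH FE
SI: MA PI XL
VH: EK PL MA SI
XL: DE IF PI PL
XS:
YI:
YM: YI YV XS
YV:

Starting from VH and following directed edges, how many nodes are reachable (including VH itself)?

14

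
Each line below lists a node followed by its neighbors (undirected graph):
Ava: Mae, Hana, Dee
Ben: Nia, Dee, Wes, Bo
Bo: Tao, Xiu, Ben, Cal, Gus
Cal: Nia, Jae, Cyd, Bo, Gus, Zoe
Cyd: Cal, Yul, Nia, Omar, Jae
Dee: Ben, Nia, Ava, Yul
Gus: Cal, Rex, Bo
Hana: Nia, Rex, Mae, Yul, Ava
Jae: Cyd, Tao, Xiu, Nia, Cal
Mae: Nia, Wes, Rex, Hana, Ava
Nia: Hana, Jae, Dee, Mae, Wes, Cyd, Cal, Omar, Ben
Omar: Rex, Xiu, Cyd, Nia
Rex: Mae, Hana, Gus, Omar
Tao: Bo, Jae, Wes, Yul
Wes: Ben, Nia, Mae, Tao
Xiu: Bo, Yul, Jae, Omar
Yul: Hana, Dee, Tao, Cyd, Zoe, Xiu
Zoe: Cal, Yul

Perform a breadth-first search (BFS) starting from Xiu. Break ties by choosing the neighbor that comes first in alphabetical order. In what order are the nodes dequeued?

Visit Xiu; enqueue Bo, Jae, Omar, Yul → queue [Bo, Jae, Omar, Yul]
Visit Bo; enqueue Ben, Cal, Gus, Tao → queue [Jae, Omar, Yul, Ben, Cal, Gus, Tao]
Visit Jae; enqueue Cyd, Nia → queue [Omar, Yul, Ben, Cal, Gus, Tao, Cyd, Nia]
Visit Omar; enqueue Rex → queue [Yul, Ben, Cal, Gus, Tao, Cyd, Nia, Rex]
Visit Yul; enqueue Dee, Hana, Zoe → queue [Ben, Cal, Gus, Tao, Cyd, Nia, Rex, Dee, Hana, Zoe]
Visit Ben; enqueue Wes → queue [Cal, Gus, Tao, Cyd, Nia, Rex, Dee, Hana, Zoe, Wes]
Visit Cal → queue [Gus, Tao, Cyd, Nia, Rex, Dee, Hana, Zoe, Wes]
Visit Gus → queue [Tao, Cyd, Nia, Rex, Dee, Hana, Zoe, Wes]
Visit Tao → queue [Cyd, Nia, Rex, Dee, Hana, Zoe, Wes]
Visit Cyd → queue [Nia, Rex, Dee, Hana, Zoe, Wes]
Visit Nia; enqueue Mae → queue [Rex, Dee, Hana, Zoe, Wes, Mae]
Visit Rex → queue [Dee, Hana, Zoe, Wes, Mae]
Visit Dee; enqueue Ava → queue [Hana, Zoe, Wes, Mae, Ava]
Visit Hana → queue [Zoe, Wes, Mae, Ava]
Visit Zoe → queue [Wes, Mae, Ava]
Visit Wes → queue [Mae, Ava]
Visit Mae → queue [Ava]
Visit Ava → queue []

Xiu, Bo, Jae, Omar, Yul, Ben, Cal, Gus, Tao, Cyd, Nia, Rex, Dee, Hana, Zoe, Wes, Mae, Ava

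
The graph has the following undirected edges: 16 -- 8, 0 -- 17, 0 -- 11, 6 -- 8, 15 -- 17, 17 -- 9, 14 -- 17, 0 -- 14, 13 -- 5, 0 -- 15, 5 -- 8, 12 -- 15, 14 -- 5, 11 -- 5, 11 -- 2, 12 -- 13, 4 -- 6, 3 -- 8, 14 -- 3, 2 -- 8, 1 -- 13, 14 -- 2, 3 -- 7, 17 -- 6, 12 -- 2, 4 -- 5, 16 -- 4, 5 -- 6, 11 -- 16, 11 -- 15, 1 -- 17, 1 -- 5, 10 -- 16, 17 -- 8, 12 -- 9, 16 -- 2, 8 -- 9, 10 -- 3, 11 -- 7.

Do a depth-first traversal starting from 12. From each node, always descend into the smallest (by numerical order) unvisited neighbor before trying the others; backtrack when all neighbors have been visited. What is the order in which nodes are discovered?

12 → 2 → 8 → 3 → 7 → 11 → 0 → 14 → 5 → 1 → 13 → 17 → 6 → 4 → 16 → 10 → 9 → 15

Visit 12
12 → 2
2 → 8
8 → 3
3 → 7
7 → 11
11 → 0
0 → 14
14 → 5
5 → 1
1 → 13
1 → 17
17 → 6
6 → 4
4 → 16
16 → 10
17 → 9
17 → 15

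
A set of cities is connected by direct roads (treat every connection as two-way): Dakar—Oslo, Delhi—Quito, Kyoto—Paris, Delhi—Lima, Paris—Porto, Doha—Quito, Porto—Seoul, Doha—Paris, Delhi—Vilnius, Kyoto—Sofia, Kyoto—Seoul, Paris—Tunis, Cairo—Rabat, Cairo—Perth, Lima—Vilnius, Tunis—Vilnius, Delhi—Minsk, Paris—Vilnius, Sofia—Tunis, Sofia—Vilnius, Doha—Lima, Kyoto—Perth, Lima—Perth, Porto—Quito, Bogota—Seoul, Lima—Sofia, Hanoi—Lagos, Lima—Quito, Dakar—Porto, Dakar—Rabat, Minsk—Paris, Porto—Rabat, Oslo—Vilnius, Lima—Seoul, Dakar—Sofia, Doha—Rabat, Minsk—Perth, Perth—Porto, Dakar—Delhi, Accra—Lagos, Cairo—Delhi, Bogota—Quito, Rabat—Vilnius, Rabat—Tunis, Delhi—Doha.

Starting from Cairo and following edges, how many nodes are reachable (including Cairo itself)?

BFS from Cairo visits: Cairo, Rabat, Perth, Delhi, Vilnius, Tunis, Porto, Doha, Dakar, Minsk, Lima, Kyoto, Quito, Sofia, Paris, Oslo, Seoul, Bogota
Reachable nodes: 18 of 21 total.

18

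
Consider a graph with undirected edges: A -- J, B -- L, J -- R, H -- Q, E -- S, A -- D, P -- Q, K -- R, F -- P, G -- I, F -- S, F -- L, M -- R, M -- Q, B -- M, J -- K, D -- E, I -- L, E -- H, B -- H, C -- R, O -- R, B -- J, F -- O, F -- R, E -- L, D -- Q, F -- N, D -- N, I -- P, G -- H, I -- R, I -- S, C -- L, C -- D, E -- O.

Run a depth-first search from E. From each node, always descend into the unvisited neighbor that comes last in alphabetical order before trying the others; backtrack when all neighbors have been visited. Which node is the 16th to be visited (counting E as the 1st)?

J

Visit E
E → S
S → I
I → R
R → O
O → F
F → P
P → Q
Q → M
M → B
B → L
L → C
C → D
D → N
D → A
A → J
J → K
B → H
H → G

Visit order: E, S, I, R, O, F, P, Q, M, B, L, C, D, N, A, J, K, H, G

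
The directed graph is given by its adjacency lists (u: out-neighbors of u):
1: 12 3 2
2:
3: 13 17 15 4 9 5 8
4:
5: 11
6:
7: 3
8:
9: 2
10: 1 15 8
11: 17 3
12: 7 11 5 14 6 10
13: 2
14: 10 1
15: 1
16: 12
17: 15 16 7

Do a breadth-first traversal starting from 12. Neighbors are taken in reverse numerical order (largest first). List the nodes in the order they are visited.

Visit 12; enqueue 14, 11, 10, 7, 6, 5 → queue [14, 11, 10, 7, 6, 5]
Visit 14; enqueue 1 → queue [11, 10, 7, 6, 5, 1]
Visit 11; enqueue 17, 3 → queue [10, 7, 6, 5, 1, 17, 3]
Visit 10; enqueue 15, 8 → queue [7, 6, 5, 1, 17, 3, 15, 8]
Visit 7 → queue [6, 5, 1, 17, 3, 15, 8]
Visit 6 → queue [5, 1, 17, 3, 15, 8]
Visit 5 → queue [1, 17, 3, 15, 8]
Visit 1; enqueue 2 → queue [17, 3, 15, 8, 2]
Visit 17; enqueue 16 → queue [3, 15, 8, 2, 16]
Visit 3; enqueue 13, 9, 4 → queue [15, 8, 2, 16, 13, 9, 4]
Visit 15 → queue [8, 2, 16, 13, 9, 4]
Visit 8 → queue [2, 16, 13, 9, 4]
Visit 2 → queue [16, 13, 9, 4]
Visit 16 → queue [13, 9, 4]
Visit 13 → queue [9, 4]
Visit 9 → queue [4]
Visit 4 → queue []

12 -> 14 -> 11 -> 10 -> 7 -> 6 -> 5 -> 1 -> 17 -> 3 -> 15 -> 8 -> 2 -> 16 -> 13 -> 9 -> 4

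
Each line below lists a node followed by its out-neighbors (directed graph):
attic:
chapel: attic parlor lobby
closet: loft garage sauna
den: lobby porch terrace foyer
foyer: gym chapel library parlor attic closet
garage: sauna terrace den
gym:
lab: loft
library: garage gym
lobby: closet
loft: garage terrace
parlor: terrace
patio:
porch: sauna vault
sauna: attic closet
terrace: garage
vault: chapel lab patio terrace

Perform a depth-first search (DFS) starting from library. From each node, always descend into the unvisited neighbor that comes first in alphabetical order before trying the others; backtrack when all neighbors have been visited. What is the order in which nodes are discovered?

Visit library
library → garage
garage → den
den → foyer
foyer → attic
foyer → chapel
chapel → lobby
lobby → closet
closet → loft
loft → terrace
closet → sauna
chapel → parlor
foyer → gym
den → porch
porch → vault
vault → lab
vault → patio

library -> garage -> den -> foyer -> attic -> chapel -> lobby -> closet -> loft -> terrace -> sauna -> parlor -> gym -> porch -> vault -> lab -> patio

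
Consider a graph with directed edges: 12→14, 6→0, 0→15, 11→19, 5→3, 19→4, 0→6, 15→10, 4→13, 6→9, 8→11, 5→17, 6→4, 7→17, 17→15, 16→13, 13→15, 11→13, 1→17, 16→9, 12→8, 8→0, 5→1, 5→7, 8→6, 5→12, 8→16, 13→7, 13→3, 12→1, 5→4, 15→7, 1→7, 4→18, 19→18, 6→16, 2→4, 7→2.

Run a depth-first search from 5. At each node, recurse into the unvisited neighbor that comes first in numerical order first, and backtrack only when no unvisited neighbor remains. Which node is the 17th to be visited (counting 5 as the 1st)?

Visit 5
5 → 1
1 → 7
7 → 2
2 → 4
4 → 13
13 → 3
13 → 15
15 → 10
4 → 18
7 → 17
5 → 12
12 → 8
8 → 0
0 → 6
6 → 9
6 → 16
8 → 11
11 → 19
12 → 14

Visit order: 5, 1, 7, 2, 4, 13, 3, 15, 10, 18, 17, 12, 8, 0, 6, 9, 16, 11, 19, 14

16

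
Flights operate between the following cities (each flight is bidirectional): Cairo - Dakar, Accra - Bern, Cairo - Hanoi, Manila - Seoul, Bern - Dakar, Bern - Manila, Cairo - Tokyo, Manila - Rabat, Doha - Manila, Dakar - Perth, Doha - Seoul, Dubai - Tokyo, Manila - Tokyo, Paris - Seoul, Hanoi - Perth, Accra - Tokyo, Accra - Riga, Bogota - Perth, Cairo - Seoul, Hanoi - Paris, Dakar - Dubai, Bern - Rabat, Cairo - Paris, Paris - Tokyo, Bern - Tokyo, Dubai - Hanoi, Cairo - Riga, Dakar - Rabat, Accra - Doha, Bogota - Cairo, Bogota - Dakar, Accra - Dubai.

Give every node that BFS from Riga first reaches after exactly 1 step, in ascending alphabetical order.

Level 0: Riga
Level 1: Accra, Cairo
Level 2: Bern, Bogota, Dakar, Doha, Dubai, Hanoi, Paris, Seoul, Tokyo
Level 3: Manila, Perth, Rabat

Accra, Cairo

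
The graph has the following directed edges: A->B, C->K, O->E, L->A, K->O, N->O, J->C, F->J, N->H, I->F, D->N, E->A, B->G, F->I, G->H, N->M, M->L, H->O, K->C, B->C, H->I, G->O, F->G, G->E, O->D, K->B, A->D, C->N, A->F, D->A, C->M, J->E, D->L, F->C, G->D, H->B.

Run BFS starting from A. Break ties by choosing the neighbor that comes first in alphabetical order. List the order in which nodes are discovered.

Visit A; enqueue B, D, F → queue [B, D, F]
Visit B; enqueue C, G → queue [D, F, C, G]
Visit D; enqueue L, N → queue [F, C, G, L, N]
Visit F; enqueue I, J → queue [C, G, L, N, I, J]
Visit C; enqueue K, M → queue [G, L, N, I, J, K, M]
Visit G; enqueue E, H, O → queue [L, N, I, J, K, M, E, H, O]
Visit L → queue [N, I, J, K, M, E, H, O]
Visit N → queue [I, J, K, M, E, H, O]
Visit I → queue [J, K, M, E, H, O]
Visit J → queue [K, M, E, H, O]
Visit K → queue [M, E, H, O]
Visit M → queue [E, H, O]
Visit E → queue [H, O]
Visit H → queue [O]
Visit O → queue []

A → B → D → F → C → G → L → N → I → J → K → M → E → H → O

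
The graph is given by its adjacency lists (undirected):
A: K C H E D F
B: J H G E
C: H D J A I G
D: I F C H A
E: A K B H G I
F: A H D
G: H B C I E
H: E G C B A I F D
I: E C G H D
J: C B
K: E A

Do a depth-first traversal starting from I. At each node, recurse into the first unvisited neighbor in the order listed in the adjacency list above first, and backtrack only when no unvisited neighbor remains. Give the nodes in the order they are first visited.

Visit I
I → E
E → A
A → K
A → C
C → H
H → G
G → B
B → J
H → F
F → D

I, E, A, K, C, H, G, B, J, F, D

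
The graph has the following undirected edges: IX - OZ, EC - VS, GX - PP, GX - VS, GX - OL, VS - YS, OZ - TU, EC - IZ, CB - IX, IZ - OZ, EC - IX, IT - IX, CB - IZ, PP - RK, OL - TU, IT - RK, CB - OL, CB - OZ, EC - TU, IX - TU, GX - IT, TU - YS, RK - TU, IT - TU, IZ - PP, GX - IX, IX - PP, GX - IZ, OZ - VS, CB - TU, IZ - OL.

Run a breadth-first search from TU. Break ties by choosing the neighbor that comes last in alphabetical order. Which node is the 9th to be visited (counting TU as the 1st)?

Visit TU; enqueue YS, RK, OZ, OL, IX, IT, EC, CB → queue [YS, RK, OZ, OL, IX, IT, EC, CB]
Visit YS; enqueue VS → queue [RK, OZ, OL, IX, IT, EC, CB, VS]
Visit RK; enqueue PP → queue [OZ, OL, IX, IT, EC, CB, VS, PP]
Visit OZ; enqueue IZ → queue [OL, IX, IT, EC, CB, VS, PP, IZ]
Visit OL; enqueue GX → queue [IX, IT, EC, CB, VS, PP, IZ, GX]
Visit IX → queue [IT, EC, CB, VS, PP, IZ, GX]
Visit IT → queue [EC, CB, VS, PP, IZ, GX]
Visit EC → queue [CB, VS, PP, IZ, GX]
Visit CB → queue [VS, PP, IZ, GX]
Visit VS → queue [PP, IZ, GX]
Visit PP → queue [IZ, GX]
Visit IZ → queue [GX]
Visit GX → queue []

Visit order: TU, YS, RK, OZ, OL, IX, IT, EC, CB, VS, PP, IZ, GX

CB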